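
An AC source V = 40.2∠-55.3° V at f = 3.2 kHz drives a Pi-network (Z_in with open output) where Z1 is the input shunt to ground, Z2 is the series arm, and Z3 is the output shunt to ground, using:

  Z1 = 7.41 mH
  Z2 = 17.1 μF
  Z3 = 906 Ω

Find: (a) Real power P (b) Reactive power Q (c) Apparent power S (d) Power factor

Step 1 — Angular frequency: ω = 2π·f = 2π·3200 = 2.011e+04 rad/s.
Step 2 — Component impedances:
  Z1: Z = jωL = j·2.011e+04·0.00741 = 0 + j149 Ω
  Z2: Z = 1/(jωC) = -j/(ω·C) = 0 - j2.909 Ω
  Z3: Z = R = 906 Ω
Step 3 — With open output, the series arm Z2 and the output shunt Z3 appear in series to ground: Z2 + Z3 = 906 - j2.909 Ω.
Step 4 — Parallel with input shunt Z1: Z_in = Z1 || (Z2 + Z3) = 23.88 + j145.1 Ω = 147.1∠80.7° Ω.
Step 5 — Source phasor: V = 40.2∠-55.3° V = 22.89 - j33.05 V.
Step 6 — Current: I = V / Z = -0.1965 - j0.19 A = 0.2733∠-136.0° A.
Step 7 — Complex power: S = V·I* = 1.784 + j10.84 VA.
Step 8 — Real power: P = Re(S) = 1.784 W.
Step 9 — Reactive power: Q = Im(S) = 10.84 VAR.
Step 10 — Apparent power: |S| = 10.99 VA.
Step 11 — Power factor: PF = P/|S| = 0.1623 (lagging).

(a) P = 1.784 W  (b) Q = 10.84 VAR  (c) S = 10.99 VA  (d) PF = 0.1623 (lagging)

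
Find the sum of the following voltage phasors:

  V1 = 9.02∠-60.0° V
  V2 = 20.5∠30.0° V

Step 1 — Convert each phasor to rectangular form:
  V1 = 9.02·(cos(-60.0°) + j·sin(-60.0°)) = 4.51 - j7.812 V
  V2 = 20.5·(cos(30.0°) + j·sin(30.0°)) = 17.75 + j10.25 V
Step 2 — Sum components: V_total = 22.26 + j2.438 V.
Step 3 — Convert to polar: |V_total| = 22.4 V, ∠V_total = 6.3°.

V_total = 22.4∠6.3° V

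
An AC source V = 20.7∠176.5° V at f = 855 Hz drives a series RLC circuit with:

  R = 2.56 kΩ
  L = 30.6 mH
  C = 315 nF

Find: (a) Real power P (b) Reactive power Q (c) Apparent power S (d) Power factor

Step 1 — Angular frequency: ω = 2π·f = 2π·855 = 5372 rad/s.
Step 2 — Component impedances:
  R: Z = R = 2560 Ω
  L: Z = jωL = j·5372·0.0306 = 0 + j164.4 Ω
  C: Z = 1/(jωC) = -j/(ω·C) = 0 - j590.9 Ω
Step 3 — Series combination: Z_total = R + L + C = 2560 - j426.6 Ω = 2595∠-9.5° Ω.
Step 4 — Source phasor: V = 20.7∠176.5° V = -20.66 + j1.264 V.
Step 5 — Current: I = V / Z = -0.007933 - j0.0008282 A = 0.007976∠-174.0° A.
Step 6 — Complex power: S = V·I* = 0.1629 - j0.02714 VA.
Step 7 — Real power: P = Re(S) = 0.1629 W.
Step 8 — Reactive power: Q = Im(S) = -0.02714 VAR.
Step 9 — Apparent power: |S| = 0.1651 VA.
Step 10 — Power factor: PF = P/|S| = 0.9864 (leading).

(a) P = 0.1629 W  (b) Q = -0.02714 VAR  (c) S = 0.1651 VA  (d) PF = 0.9864 (leading)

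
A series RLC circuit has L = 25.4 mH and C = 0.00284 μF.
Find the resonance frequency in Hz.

Step 1 — Resonance condition Im(Z)=0 gives ω₀ = 1/√(LC).
Step 2 — ω₀ = 1/√(0.0254·2.84e-09) = 1.177e+05 rad/s.
Step 3 — f₀ = ω₀/(2π) = 1.874e+04 Hz.

f₀ = 1.874e+04 Hz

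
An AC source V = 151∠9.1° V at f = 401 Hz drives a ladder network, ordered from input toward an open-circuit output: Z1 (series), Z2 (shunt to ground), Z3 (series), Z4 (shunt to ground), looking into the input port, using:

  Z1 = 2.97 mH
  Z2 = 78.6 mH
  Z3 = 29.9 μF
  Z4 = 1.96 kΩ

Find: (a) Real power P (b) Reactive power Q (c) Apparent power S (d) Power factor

Step 1 — Angular frequency: ω = 2π·f = 2π·401 = 2520 rad/s.
Step 2 — Component impedances:
  Z1: Z = jωL = j·2520·0.00297 = 0 + j7.483 Ω
  Z2: Z = jωL = j·2520·0.0786 = 0 + j198 Ω
  Z3: Z = 1/(jωC) = -j/(ω·C) = 0 - j13.27 Ω
  Z4: Z = R = 1960 Ω
Step 3 — Ladder network (open output): work backward from the far end, alternating series and parallel combinations. Z_in = 19.83 + j203.7 Ω = 204.6∠84.4° Ω.
Step 4 — Source phasor: V = 151∠9.1° V = 149.1 + j23.88 V.
Step 5 — Current: I = V / Z = 0.1868 - j0.7139 A = 0.738∠-75.3° A.
Step 6 — Complex power: S = V·I* = 10.8 + j110.9 VA.
Step 7 — Real power: P = Re(S) = 10.8 W.
Step 8 — Reactive power: Q = Im(S) = 110.9 VAR.
Step 9 — Apparent power: |S| = 111.4 VA.
Step 10 — Power factor: PF = P/|S| = 0.09693 (lagging).

(a) P = 10.8 W  (b) Q = 110.9 VAR  (c) S = 111.4 VA  (d) PF = 0.09693 (lagging)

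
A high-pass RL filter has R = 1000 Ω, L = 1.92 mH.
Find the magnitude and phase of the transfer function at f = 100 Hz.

Step 1 — Angular frequency: ω = 2π·100 = 628.3 rad/s.
Step 2 — Transfer function: H(jω) = jωL/(R + jωL).
Step 3 — Numerator jωL = j·1.206; denominator R + jωL = 1000 + j1.206.
Step 4 — H = 1.455e-06 + j0.001206.
Step 5 — Magnitude: |H| = 0.001206 (-58.4 dB); phase: φ = 89.9°.

|H| = 0.001206 (-58.4 dB), φ = 89.9°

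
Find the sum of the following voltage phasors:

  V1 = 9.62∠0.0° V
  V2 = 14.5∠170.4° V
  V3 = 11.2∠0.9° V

Step 1 — Convert each phasor to rectangular form:
  V1 = 9.62·(cos(0.0°) + j·sin(0.0°)) = 9.62 V
  V2 = 14.5·(cos(170.4°) + j·sin(170.4°)) = -14.3 + j2.418 V
  V3 = 11.2·(cos(0.9°) + j·sin(0.9°)) = 11.2 + j0.1759 V
Step 2 — Sum components: V_total = 6.522 + j2.594 V.
Step 3 — Convert to polar: |V_total| = 7.019 V, ∠V_total = 21.7°.

V_total = 7.019∠21.7° V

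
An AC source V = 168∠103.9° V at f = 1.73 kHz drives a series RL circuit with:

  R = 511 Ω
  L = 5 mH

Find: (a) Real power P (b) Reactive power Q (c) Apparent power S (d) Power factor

Step 1 — Angular frequency: ω = 2π·f = 2π·1730 = 1.087e+04 rad/s.
Step 2 — Component impedances:
  R: Z = R = 511 Ω
  L: Z = jωL = j·1.087e+04·0.005 = 0 + j54.35 Ω
Step 3 — Series combination: Z_total = R + L = 511 + j54.35 Ω = 513.9∠6.1° Ω.
Step 4 — Source phasor: V = 168∠103.9° V = -40.36 + j163.1 V.
Step 5 — Current: I = V / Z = -0.04453 + j0.3239 A = 0.3269∠97.8° A.
Step 6 — Complex power: S = V·I* = 54.62 + j5.809 VA.
Step 7 — Real power: P = Re(S) = 54.62 W.
Step 8 — Reactive power: Q = Im(S) = 5.809 VAR.
Step 9 — Apparent power: |S| = 54.92 VA.
Step 10 — Power factor: PF = P/|S| = 0.9944 (lagging).

(a) P = 54.62 W  (b) Q = 5.809 VAR  (c) S = 54.92 VA  (d) PF = 0.9944 (lagging)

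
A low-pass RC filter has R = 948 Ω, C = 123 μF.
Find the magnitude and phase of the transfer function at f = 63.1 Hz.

Step 1 — Angular frequency: ω = 2π·63.1 = 396.5 rad/s.
Step 2 — Transfer function: H(jω) = 1/(1 + jωRC).
Step 3 — Denominator: 1 + jωRC = 1 + j·396.5·948·0.000123 = 1 + j46.23.
Step 4 — H = 0.0004677 - j0.02162.
Step 5 — Magnitude: |H| = 0.02163 (-33.3 dB); phase: φ = -88.8°.

|H| = 0.02163 (-33.3 dB), φ = -88.8°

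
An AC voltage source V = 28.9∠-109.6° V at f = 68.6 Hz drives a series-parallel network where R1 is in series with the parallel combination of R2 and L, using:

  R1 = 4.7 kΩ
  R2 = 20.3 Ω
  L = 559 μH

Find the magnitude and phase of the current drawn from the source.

Step 1 — Angular frequency: ω = 2π·f = 2π·68.6 = 431 rad/s.
Step 2 — Component impedances:
  R1: Z = R = 4700 Ω
  R2: Z = R = 20.3 Ω
  L: Z = jωL = j·431·0.000559 = 0 + j0.2409 Ω
Step 3 — Parallel branch: R2 || L = 1/(1/R2 + 1/L) = 0.002859 + j0.2409 Ω.
Step 4 — Series with R1: Z_total = R1 + (R2 || L) = 4700 + j0.2409 Ω = 4700∠0.0° Ω.
Step 5 — Source phasor: V = 28.9∠-109.6° V = -9.695 - j27.23 V.
Step 6 — Ohm's law: I = V / Z_total = (-9.695 - j27.23) / (4700 + j0.2409) = -0.002063 - j0.005793 A.
Step 7 — Convert to polar: |I| = 0.006149 A, ∠I = -109.6°.

I = 0.006149∠-109.6° A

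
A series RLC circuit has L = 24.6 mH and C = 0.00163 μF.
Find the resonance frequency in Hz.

Step 1 — Resonance condition Im(Z)=0 gives ω₀ = 1/√(LC).
Step 2 — ω₀ = 1/√(0.0246·1.63e-09) = 1.579e+05 rad/s.
Step 3 — f₀ = ω₀/(2π) = 2.513e+04 Hz.

f₀ = 2.513e+04 Hz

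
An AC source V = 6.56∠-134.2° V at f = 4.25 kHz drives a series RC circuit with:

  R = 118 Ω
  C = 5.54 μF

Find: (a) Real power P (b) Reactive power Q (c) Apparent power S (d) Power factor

Step 1 — Angular frequency: ω = 2π·f = 2π·4250 = 2.67e+04 rad/s.
Step 2 — Component impedances:
  R: Z = R = 118 Ω
  C: Z = 1/(jωC) = -j/(ω·C) = 0 - j6.76 Ω
Step 3 — Series combination: Z_total = R + C = 118 - j6.76 Ω = 118.2∠-3.3° Ω.
Step 4 — Source phasor: V = 6.56∠-134.2° V = -4.573 - j4.703 V.
Step 5 — Current: I = V / Z = -0.03636 - j0.04194 A = 0.0555∠-130.9° A.
Step 6 — Complex power: S = V·I* = 0.3635 - j0.02082 VA.
Step 7 — Real power: P = Re(S) = 0.3635 W.
Step 8 — Reactive power: Q = Im(S) = -0.02082 VAR.
Step 9 — Apparent power: |S| = 0.3641 VA.
Step 10 — Power factor: PF = P/|S| = 0.9984 (leading).

(a) P = 0.3635 W  (b) Q = -0.02082 VAR  (c) S = 0.3641 VA  (d) PF = 0.9984 (leading)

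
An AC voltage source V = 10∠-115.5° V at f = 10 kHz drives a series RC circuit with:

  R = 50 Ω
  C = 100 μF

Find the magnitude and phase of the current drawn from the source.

Step 1 — Angular frequency: ω = 2π·f = 2π·1e+04 = 6.283e+04 rad/s.
Step 2 — Component impedances:
  R: Z = R = 50 Ω
  C: Z = 1/(jωC) = -j/(ω·C) = 0 - j0.1592 Ω
Step 3 — Series combination: Z_total = R + C = 50 - j0.1592 Ω = 50∠-0.2° Ω.
Step 4 — Source phasor: V = 10∠-115.5° V = -4.305 - j9.026 V.
Step 5 — Ohm's law: I = V / Z_total = (-4.305 - j9.026) / (50 - j0.1592) = -0.08553 - j0.1808 A.
Step 6 — Convert to polar: |I| = 0.2 A, ∠I = -115.3°.

I = 0.2∠-115.3° A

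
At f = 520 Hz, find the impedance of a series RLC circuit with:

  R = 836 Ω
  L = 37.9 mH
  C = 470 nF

Step 1 — Angular frequency: ω = 2π·f = 2π·520 = 3267 rad/s.
Step 2 — Component impedances:
  R: Z = R = 836 Ω
  L: Z = jωL = j·3267·0.0379 = 0 + j123.8 Ω
  C: Z = 1/(jωC) = -j/(ω·C) = 0 - j651.2 Ω
Step 3 — Series combination: Z_total = R + L + C = 836 - j527.4 Ω = 988.4∠-32.2° Ω.

Z = 836 - j527.4 Ω = 988.4∠-32.2° Ω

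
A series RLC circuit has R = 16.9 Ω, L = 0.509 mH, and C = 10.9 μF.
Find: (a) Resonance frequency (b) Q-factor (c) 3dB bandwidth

Step 1 — Resonance: ω₀ = 1/√(LC) = 1/√(0.000509·1.09e-05) = 1.343e+04 rad/s.
Step 2 — f₀ = ω₀/(2π) = 2137 Hz.
Step 3 — Series Q: Q = ω₀L/R = 1.343e+04·0.000509/16.9 = 0.4044.
Step 4 — Bandwidth: Δω = ω₀/Q = 3.32e+04 rad/s; BW = Δω/(2π) = 5284 Hz.

(a) f₀ = 2137 Hz  (b) Q = 0.4044  (c) BW = 5284 Hz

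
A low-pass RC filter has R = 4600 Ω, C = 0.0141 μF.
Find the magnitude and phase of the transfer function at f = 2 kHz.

Step 1 — Angular frequency: ω = 2π·2000 = 1.257e+04 rad/s.
Step 2 — Transfer function: H(jω) = 1/(1 + jωRC).
Step 3 — Denominator: 1 + jωRC = 1 + j·1.257e+04·4600·1.41e-08 = 1 + j0.8151.
Step 4 — H = 0.6008 - j0.4897.
Step 5 — Magnitude: |H| = 0.7751 (-2.2 dB); phase: φ = -39.2°.

|H| = 0.7751 (-2.2 dB), φ = -39.2°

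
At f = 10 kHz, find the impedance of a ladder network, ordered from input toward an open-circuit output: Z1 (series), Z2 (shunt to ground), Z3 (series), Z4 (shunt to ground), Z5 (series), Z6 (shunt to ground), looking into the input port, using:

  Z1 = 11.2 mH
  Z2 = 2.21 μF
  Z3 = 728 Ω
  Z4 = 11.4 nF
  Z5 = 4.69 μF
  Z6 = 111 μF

Step 1 — Angular frequency: ω = 2π·f = 2π·1e+04 = 6.283e+04 rad/s.
Step 2 — Component impedances:
  Z1: Z = jωL = j·6.283e+04·0.0112 = 0 + j703.7 Ω
  Z2: Z = 1/(jωC) = -j/(ω·C) = 0 - j7.202 Ω
  Z3: Z = R = 728 Ω
  Z4: Z = 1/(jωC) = -j/(ω·C) = 0 - j1396 Ω
  Z5: Z = 1/(jωC) = -j/(ω·C) = 0 - j3.393 Ω
  Z6: Z = 1/(jωC) = -j/(ω·C) = 0 - j0.1434 Ω
Step 3 — Ladder network (open output): work backward from the far end, alternating series and parallel combinations. Z_in = 0.07122 + j696.5 Ω = 696.5∠90.0° Ω.

Z = 0.07122 + j696.5 Ω = 696.5∠90.0° Ω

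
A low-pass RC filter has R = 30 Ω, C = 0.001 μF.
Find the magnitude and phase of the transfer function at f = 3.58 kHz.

Step 1 — Angular frequency: ω = 2π·3580 = 2.249e+04 rad/s.
Step 2 — Transfer function: H(jω) = 1/(1 + jωRC).
Step 3 — Denominator: 1 + jωRC = 1 + j·2.249e+04·30·1e-09 = 1 + j0.0006748.
Step 4 — H = 1 - j0.0006748.
Step 5 — Magnitude: |H| = 1 (-0.0 dB); phase: φ = -0.0°.

|H| = 1 (-0.0 dB), φ = -0.0°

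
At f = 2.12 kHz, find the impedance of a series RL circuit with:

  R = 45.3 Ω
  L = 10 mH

Step 1 — Angular frequency: ω = 2π·f = 2π·2120 = 1.332e+04 rad/s.
Step 2 — Component impedances:
  R: Z = R = 45.3 Ω
  L: Z = jωL = j·1.332e+04·0.01 = 0 + j133.2 Ω
Step 3 — Series combination: Z_total = R + L = 45.3 + j133.2 Ω = 140.7∠71.2° Ω.

Z = 45.3 + j133.2 Ω = 140.7∠71.2° Ω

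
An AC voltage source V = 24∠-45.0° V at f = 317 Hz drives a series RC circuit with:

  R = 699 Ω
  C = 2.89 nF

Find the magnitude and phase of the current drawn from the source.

Step 1 — Angular frequency: ω = 2π·f = 2π·317 = 1992 rad/s.
Step 2 — Component impedances:
  R: Z = R = 699 Ω
  C: Z = 1/(jωC) = -j/(ω·C) = 0 - j1.737e+05 Ω
Step 3 — Series combination: Z_total = R + C = 699 - j1.737e+05 Ω = 1.737e+05∠-89.8° Ω.
Step 4 — Source phasor: V = 24∠-45.0° V = 16.97 - j16.97 V.
Step 5 — Ohm's law: I = V / Z_total = (16.97 - j16.97) / (699 - j1.737e+05) = 9.808e-05 + j9.729e-05 A.
Step 6 — Convert to polar: |I| = 0.0001381 A, ∠I = 44.8°.

I = 0.0001381∠44.8° A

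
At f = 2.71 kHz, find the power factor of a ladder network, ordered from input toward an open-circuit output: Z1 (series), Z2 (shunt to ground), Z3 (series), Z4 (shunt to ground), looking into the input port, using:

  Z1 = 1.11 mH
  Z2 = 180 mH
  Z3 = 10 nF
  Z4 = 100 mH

Step 1 — Angular frequency: ω = 2π·f = 2π·2710 = 1.703e+04 rad/s.
Step 2 — Component impedances:
  Z1: Z = jωL = j·1.703e+04·0.00111 = 0 + j18.9 Ω
  Z2: Z = jωL = j·1.703e+04·0.18 = 0 + j3065 Ω
  Z3: Z = 1/(jωC) = -j/(ω·C) = 0 - j5873 Ω
  Z4: Z = jωL = j·1.703e+04·0.1 = 0 + j1703 Ω
Step 3 — Ladder network (open output): work backward from the far end, alternating series and parallel combinations. Z_in = 0 + j1.158e+04 Ω = 1.158e+04∠90.0° Ω.
Step 4 — Power factor: PF = cos(φ) = Re(Z)/|Z| = 0/1.158e+04 = 0.
Step 5 — Type: Im(Z) = 1.158e+04 ⇒ lagging (phase φ = 90.0°).

PF = 0 (lagging, φ = 90.0°)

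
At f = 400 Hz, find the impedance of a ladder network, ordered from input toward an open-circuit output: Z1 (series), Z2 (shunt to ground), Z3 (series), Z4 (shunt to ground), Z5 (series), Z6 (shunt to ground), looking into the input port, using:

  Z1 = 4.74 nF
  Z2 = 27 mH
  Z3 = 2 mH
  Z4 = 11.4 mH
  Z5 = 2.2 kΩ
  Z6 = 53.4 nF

Step 1 — Angular frequency: ω = 2π·f = 2π·400 = 2513 rad/s.
Step 2 — Component impedances:
  Z1: Z = 1/(jωC) = -j/(ω·C) = 0 - j8.394e+04 Ω
  Z2: Z = jωL = j·2513·0.027 = 0 + j67.86 Ω
  Z3: Z = jωL = j·2513·0.002 = 0 + j5.027 Ω
  Z4: Z = jωL = j·2513·0.0114 = 0 + j28.65 Ω
  Z5: Z = R = 2200 Ω
  Z6: Z = 1/(jωC) = -j/(ω·C) = 0 - j7451 Ω
Step 3 — Ladder network (open output): work backward from the far end, alternating series and parallel combinations. Z_in = 0.01343 - j8.392e+04 Ω = 8.392e+04∠-90.0° Ω.

Z = 0.01343 - j8.392e+04 Ω = 8.392e+04∠-90.0° Ω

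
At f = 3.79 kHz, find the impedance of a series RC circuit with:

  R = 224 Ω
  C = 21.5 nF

Step 1 — Angular frequency: ω = 2π·f = 2π·3790 = 2.381e+04 rad/s.
Step 2 — Component impedances:
  R: Z = R = 224 Ω
  C: Z = 1/(jωC) = -j/(ω·C) = 0 - j1953 Ω
Step 3 — Series combination: Z_total = R + C = 224 - j1953 Ω = 1966∠-83.5° Ω.

Z = 224 - j1953 Ω = 1966∠-83.5° Ω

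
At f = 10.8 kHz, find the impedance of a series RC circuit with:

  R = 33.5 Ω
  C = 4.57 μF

Step 1 — Angular frequency: ω = 2π·f = 2π·1.08e+04 = 6.786e+04 rad/s.
Step 2 — Component impedances:
  R: Z = R = 33.5 Ω
  C: Z = 1/(jωC) = -j/(ω·C) = 0 - j3.225 Ω
Step 3 — Series combination: Z_total = R + C = 33.5 - j3.225 Ω = 33.65∠-5.5° Ω.

Z = 33.5 - j3.225 Ω = 33.65∠-5.5° Ω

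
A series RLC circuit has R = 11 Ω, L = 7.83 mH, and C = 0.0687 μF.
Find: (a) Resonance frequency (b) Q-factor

Step 1 — Resonance condition Im(Z)=0 gives ω₀ = 1/√(LC).
Step 2 — ω₀ = 1/√(0.00783·6.87e-08) = 4.312e+04 rad/s.
Step 3 — f₀ = ω₀/(2π) = 6862 Hz.
Step 4 — Series Q: Q = ω₀L/R = 4.312e+04·0.00783/11 = 30.69.

(a) f₀ = 6862 Hz  (b) Q = 30.69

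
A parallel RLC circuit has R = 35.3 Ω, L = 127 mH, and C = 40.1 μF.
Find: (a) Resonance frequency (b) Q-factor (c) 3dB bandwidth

Step 1 — Resonance: ω₀ = 1/√(LC) = 1/√(0.127·4.01e-05) = 443.1 rad/s.
Step 2 — f₀ = ω₀/(2π) = 70.53 Hz.
Step 3 — Parallel Q: Q = R/(ω₀L) = 35.3/(443.1·0.127) = 0.6273.
Step 4 — Bandwidth: Δω = ω₀/Q = 706.4 rad/s; BW = Δω/(2π) = 112.4 Hz.

(a) f₀ = 70.53 Hz  (b) Q = 0.6273  (c) BW = 112.4 Hz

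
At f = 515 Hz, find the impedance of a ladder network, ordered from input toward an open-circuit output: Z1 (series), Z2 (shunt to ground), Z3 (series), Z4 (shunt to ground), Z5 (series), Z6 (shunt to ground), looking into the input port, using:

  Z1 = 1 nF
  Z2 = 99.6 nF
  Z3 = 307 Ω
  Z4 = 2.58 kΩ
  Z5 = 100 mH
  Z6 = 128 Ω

Step 1 — Angular frequency: ω = 2π·f = 2π·515 = 3236 rad/s.
Step 2 — Component impedances:
  Z1: Z = 1/(jωC) = -j/(ω·C) = 0 - j3.09e+05 Ω
  Z2: Z = 1/(jωC) = -j/(ω·C) = 0 - j3103 Ω
  Z3: Z = R = 307 Ω
  Z4: Z = R = 2580 Ω
  Z5: Z = jωL = j·3236·0.1 = 0 + j323.6 Ω
  Z6: Z = R = 128 Ω
Step 3 — Ladder network (open output): work backward from the far end, alternating series and parallel combinations. Z_in = 549 - j3.088e+05 Ω = 3.088e+05∠-89.9° Ω.

Z = 549 - j3.088e+05 Ω = 3.088e+05∠-89.9° Ω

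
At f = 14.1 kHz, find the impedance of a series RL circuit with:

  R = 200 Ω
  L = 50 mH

Step 1 — Angular frequency: ω = 2π·f = 2π·1.41e+04 = 8.859e+04 rad/s.
Step 2 — Component impedances:
  R: Z = R = 200 Ω
  L: Z = jωL = j·8.859e+04·0.05 = 0 + j4430 Ω
Step 3 — Series combination: Z_total = R + L = 200 + j4430 Ω = 4434∠87.4° Ω.

Z = 200 + j4430 Ω = 4434∠87.4° Ω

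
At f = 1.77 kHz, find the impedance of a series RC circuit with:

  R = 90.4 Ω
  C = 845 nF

Step 1 — Angular frequency: ω = 2π·f = 2π·1770 = 1.112e+04 rad/s.
Step 2 — Component impedances:
  R: Z = R = 90.4 Ω
  C: Z = 1/(jωC) = -j/(ω·C) = 0 - j106.4 Ω
Step 3 — Series combination: Z_total = R + C = 90.4 - j106.4 Ω = 139.6∠-49.7° Ω.

Z = 90.4 - j106.4 Ω = 139.6∠-49.7° Ω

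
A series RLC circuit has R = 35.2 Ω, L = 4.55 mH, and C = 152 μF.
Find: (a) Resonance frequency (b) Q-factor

Step 1 — Resonance condition Im(Z)=0 gives ω₀ = 1/√(LC).
Step 2 — ω₀ = 1/√(0.00455·0.000152) = 1202 rad/s.
Step 3 — f₀ = ω₀/(2π) = 191.4 Hz.
Step 4 — Series Q: Q = ω₀L/R = 1202·0.00455/35.2 = 0.1554.

(a) f₀ = 191.4 Hz  (b) Q = 0.1554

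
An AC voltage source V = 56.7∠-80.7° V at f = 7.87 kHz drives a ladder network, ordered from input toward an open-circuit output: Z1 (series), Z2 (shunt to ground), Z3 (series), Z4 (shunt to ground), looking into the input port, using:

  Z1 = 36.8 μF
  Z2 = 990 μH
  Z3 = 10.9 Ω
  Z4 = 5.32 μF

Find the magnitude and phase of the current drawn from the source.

Step 1 — Angular frequency: ω = 2π·f = 2π·7870 = 4.945e+04 rad/s.
Step 2 — Component impedances:
  Z1: Z = 1/(jωC) = -j/(ω·C) = 0 - j0.5495 Ω
  Z2: Z = jωL = j·4.945e+04·0.00099 = 0 + j48.95 Ω
  Z3: Z = R = 10.9 Ω
  Z4: Z = 1/(jωC) = -j/(ω·C) = 0 - j3.801 Ω
Step 3 — Ladder network (open output): work backward from the far end, alternating series and parallel combinations. Z_in = 12.11 - j1.748 Ω = 12.23∠-8.2° Ω.
Step 4 — Source phasor: V = 56.7∠-80.7° V = 9.163 - j55.95 V.
Step 5 — Ohm's law: I = V / Z_total = (9.163 - j55.95) / (12.11 - j1.748) = 1.395 - j4.42 A.
Step 6 — Convert to polar: |I| = 4.635 A, ∠I = -72.5°.

I = 4.635∠-72.5° A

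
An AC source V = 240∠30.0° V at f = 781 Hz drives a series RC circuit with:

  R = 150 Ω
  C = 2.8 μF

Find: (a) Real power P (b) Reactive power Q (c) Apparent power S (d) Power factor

Step 1 — Angular frequency: ω = 2π·f = 2π·781 = 4907 rad/s.
Step 2 — Component impedances:
  R: Z = R = 150 Ω
  C: Z = 1/(jωC) = -j/(ω·C) = 0 - j72.78 Ω
Step 3 — Series combination: Z_total = R + C = 150 - j72.78 Ω = 166.7∠-25.9° Ω.
Step 4 — Source phasor: V = 240∠30.0° V = 207.8 + j120 V.
Step 5 — Current: I = V / Z = 0.8074 + j1.192 A = 1.44∠55.9° A.
Step 6 — Complex power: S = V·I* = 310.8 - j150.8 VA.
Step 7 — Real power: P = Re(S) = 310.8 W.
Step 8 — Reactive power: Q = Im(S) = -150.8 VAR.
Step 9 — Apparent power: |S| = 345.5 VA.
Step 10 — Power factor: PF = P/|S| = 0.8997 (leading).

(a) P = 310.8 W  (b) Q = -150.8 VAR  (c) S = 345.5 VA  (d) PF = 0.8997 (leading)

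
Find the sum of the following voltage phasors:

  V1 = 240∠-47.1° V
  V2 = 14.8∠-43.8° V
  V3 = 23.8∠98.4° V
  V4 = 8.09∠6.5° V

Step 1 — Convert each phasor to rectangular form:
  V1 = 240·(cos(-47.1°) + j·sin(-47.1°)) = 163.4 - j175.8 V
  V2 = 14.8·(cos(-43.8°) + j·sin(-43.8°)) = 10.68 - j10.24 V
  V3 = 23.8·(cos(98.4°) + j·sin(98.4°)) = -3.477 + j23.54 V
  V4 = 8.09·(cos(6.5°) + j·sin(6.5°)) = 8.038 + j0.9158 V
Step 2 — Sum components: V_total = 178.6 - j161.6 V.
Step 3 — Convert to polar: |V_total| = 240.9 V, ∠V_total = -42.1°.

V_total = 240.9∠-42.1° V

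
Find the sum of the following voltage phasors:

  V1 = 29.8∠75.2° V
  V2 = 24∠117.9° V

Step 1 — Convert each phasor to rectangular form:
  V1 = 29.8·(cos(75.2°) + j·sin(75.2°)) = 7.612 + j28.81 V
  V2 = 24·(cos(117.9°) + j·sin(117.9°)) = -11.23 + j21.21 V
Step 2 — Sum components: V_total = -3.618 + j50.02 V.
Step 3 — Convert to polar: |V_total| = 50.15 V, ∠V_total = 94.1°.

V_total = 50.15∠94.1° V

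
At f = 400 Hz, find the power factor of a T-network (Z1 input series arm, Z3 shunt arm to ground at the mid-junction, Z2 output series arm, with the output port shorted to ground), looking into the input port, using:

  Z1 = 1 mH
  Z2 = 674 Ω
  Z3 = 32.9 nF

Step 1 — Angular frequency: ω = 2π·f = 2π·400 = 2513 rad/s.
Step 2 — Component impedances:
  Z1: Z = jωL = j·2513·0.001 = 0 + j2.513 Ω
  Z2: Z = R = 674 Ω
  Z3: Z = 1/(jωC) = -j/(ω·C) = 0 - j1.209e+04 Ω
Step 3 — With the output port shorted to ground, the output series arm Z2 runs from the junction to ground; the shunt arm Z3 also runs from the junction to ground. They appear in parallel: Z3 || Z2 = 671.9 - j37.45 Ω.
Step 4 — Series with input arm Z1: Z_in = Z1 + (Z3 || Z2) = 671.9 - j34.93 Ω = 672.8∠-3.0° Ω.
Step 5 — Power factor: PF = cos(φ) = Re(Z)/|Z| = 671.9/672.8 = 0.9987.
Step 6 — Type: Im(Z) = -34.93 ⇒ leading (phase φ = -3.0°).

PF = 0.9987 (leading, φ = -3.0°)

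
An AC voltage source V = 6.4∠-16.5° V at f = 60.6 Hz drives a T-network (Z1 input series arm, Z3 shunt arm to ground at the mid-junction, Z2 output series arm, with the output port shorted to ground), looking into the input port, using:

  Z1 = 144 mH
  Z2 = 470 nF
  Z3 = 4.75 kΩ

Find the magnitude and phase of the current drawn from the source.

Step 1 — Angular frequency: ω = 2π·f = 2π·60.6 = 380.8 rad/s.
Step 2 — Component impedances:
  Z1: Z = jωL = j·380.8·0.144 = 0 + j54.83 Ω
  Z2: Z = 1/(jωC) = -j/(ω·C) = 0 - j5588 Ω
  Z3: Z = R = 4750 Ω
Step 3 — With the output port shorted to ground, the output series arm Z2 runs from the junction to ground; the shunt arm Z3 also runs from the junction to ground. They appear in parallel: Z3 || Z2 = 2757 - j2344 Ω.
Step 4 — Series with input arm Z1: Z_in = Z1 + (Z3 || Z2) = 2757 - j2289 Ω = 3584∠-39.7° Ω.
Step 5 — Source phasor: V = 6.4∠-16.5° V = 6.136 - j1.818 V.
Step 6 — Ohm's law: I = V / Z_total = (6.136 - j1.818) / (2757 - j2289) = 0.001641 + j0.0007034 A.
Step 7 — Convert to polar: |I| = 0.001786 A, ∠I = 23.2°.

I = 0.001786∠23.2° A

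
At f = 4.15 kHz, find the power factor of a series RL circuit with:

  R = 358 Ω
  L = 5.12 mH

Step 1 — Angular frequency: ω = 2π·f = 2π·4150 = 2.608e+04 rad/s.
Step 2 — Component impedances:
  R: Z = R = 358 Ω
  L: Z = jωL = j·2.608e+04·0.00512 = 0 + j133.5 Ω
Step 3 — Series combination: Z_total = R + L = 358 + j133.5 Ω = 382.1∠20.5° Ω.
Step 4 — Power factor: PF = cos(φ) = Re(Z)/|Z| = 358/382.08 = 0.937.
Step 5 — Type: Im(Z) = 133.5 ⇒ lagging (phase φ = 20.5°).

PF = 0.937 (lagging, φ = 20.5°)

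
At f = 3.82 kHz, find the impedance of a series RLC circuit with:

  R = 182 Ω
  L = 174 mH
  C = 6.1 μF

Step 1 — Angular frequency: ω = 2π·f = 2π·3820 = 2.4e+04 rad/s.
Step 2 — Component impedances:
  R: Z = R = 182 Ω
  L: Z = jωL = j·2.4e+04·0.174 = 0 + j4176 Ω
  C: Z = 1/(jωC) = -j/(ω·C) = 0 - j6.83 Ω
Step 3 — Series combination: Z_total = R + L + C = 182 + j4169 Ω = 4173∠87.5° Ω.

Z = 182 + j4169 Ω = 4173∠87.5° Ω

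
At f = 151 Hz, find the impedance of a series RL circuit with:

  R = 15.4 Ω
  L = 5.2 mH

Step 1 — Angular frequency: ω = 2π·f = 2π·151 = 948.8 rad/s.
Step 2 — Component impedances:
  R: Z = R = 15.4 Ω
  L: Z = jωL = j·948.8·0.0052 = 0 + j4.934 Ω
Step 3 — Series combination: Z_total = R + L = 15.4 + j4.934 Ω = 16.17∠17.8° Ω.

Z = 15.4 + j4.934 Ω = 16.17∠17.8° Ω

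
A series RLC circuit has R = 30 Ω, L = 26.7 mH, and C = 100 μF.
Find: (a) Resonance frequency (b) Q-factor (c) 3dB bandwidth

Step 1 — Resonance condition Im(Z)=0 gives ω₀ = 1/√(LC).
Step 2 — ω₀ = 1/√(0.0267·0.0001) = 612 rad/s.
Step 3 — f₀ = ω₀/(2π) = 97.4 Hz.
Step 4 — Series Q: Q = ω₀L/R = 612·0.0267/30 = 0.5447.
Step 5 — 3dB bandwidth: Δω = ω₀/Q = 1124 rad/s; BW = Δω/(2π) = 178.8 Hz.

(a) f₀ = 97.4 Hz  (b) Q = 0.5447  (c) BW = 178.8 Hz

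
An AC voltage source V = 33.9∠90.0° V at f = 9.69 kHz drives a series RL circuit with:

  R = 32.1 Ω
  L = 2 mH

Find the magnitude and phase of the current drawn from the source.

Step 1 — Angular frequency: ω = 2π·f = 2π·9690 = 6.088e+04 rad/s.
Step 2 — Component impedances:
  R: Z = R = 32.1 Ω
  L: Z = jωL = j·6.088e+04·0.002 = 0 + j121.8 Ω
Step 3 — Series combination: Z_total = R + L = 32.1 + j121.8 Ω = 125.9∠75.2° Ω.
Step 4 — Source phasor: V = 33.9∠90.0° V = 0 + j33.9 V.
Step 5 — Ohm's law: I = V / Z_total = (0 + j33.9) / (32.1 + j121.8) = 0.2603 + j0.06862 A.
Step 6 — Convert to polar: |I| = 0.2692 A, ∠I = 14.8°.

I = 0.2692∠14.8° A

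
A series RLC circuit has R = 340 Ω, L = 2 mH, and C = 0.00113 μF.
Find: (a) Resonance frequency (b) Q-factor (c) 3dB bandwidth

Step 1 — Resonance: ω₀ = 1/√(LC) = 1/√(0.002·1.13e-09) = 6.652e+05 rad/s.
Step 2 — f₀ = ω₀/(2π) = 1.059e+05 Hz.
Step 3 — Series Q: Q = ω₀L/R = 6.652e+05·0.002/340 = 3.913.
Step 4 — Bandwidth: Δω = ω₀/Q = 1.7e+05 rad/s; BW = Δω/(2π) = 2.706e+04 Hz.

(a) f₀ = 1.059e+05 Hz  (b) Q = 3.913  (c) BW = 2.706e+04 Hz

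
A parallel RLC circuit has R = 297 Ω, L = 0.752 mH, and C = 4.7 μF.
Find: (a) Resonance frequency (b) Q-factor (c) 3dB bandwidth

Step 1 — Resonance: ω₀ = 1/√(LC) = 1/√(0.000752·4.7e-06) = 1.682e+04 rad/s.
Step 2 — f₀ = ω₀/(2π) = 2677 Hz.
Step 3 — Parallel Q: Q = R/(ω₀L) = 297/(1.682e+04·0.000752) = 23.48.
Step 4 — Bandwidth: Δω = ω₀/Q = 716.4 rad/s; BW = Δω/(2π) = 114 Hz.

(a) f₀ = 2677 Hz  (b) Q = 23.48  (c) BW = 114 Hz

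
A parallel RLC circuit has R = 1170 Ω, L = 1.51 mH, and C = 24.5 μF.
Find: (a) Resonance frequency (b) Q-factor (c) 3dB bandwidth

Step 1 — Resonance: ω₀ = 1/√(LC) = 1/√(0.00151·2.45e-05) = 5199 rad/s.
Step 2 — f₀ = ω₀/(2π) = 827.5 Hz.
Step 3 — Parallel Q: Q = R/(ω₀L) = 1170/(5199·0.00151) = 149.
Step 4 — Bandwidth: Δω = ω₀/Q = 34.89 rad/s; BW = Δω/(2π) = 5.552 Hz.

(a) f₀ = 827.5 Hz  (b) Q = 149  (c) BW = 5.552 Hz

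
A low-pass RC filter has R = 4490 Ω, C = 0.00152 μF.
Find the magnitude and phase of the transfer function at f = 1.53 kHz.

Step 1 — Angular frequency: ω = 2π·1530 = 9613 rad/s.
Step 2 — Transfer function: H(jω) = 1/(1 + jωRC).
Step 3 — Denominator: 1 + jωRC = 1 + j·9613·4490·1.52e-09 = 1 + j0.06561.
Step 4 — H = 0.9957 - j0.06533.
Step 5 — Magnitude: |H| = 0.9979 (-0.0 dB); phase: φ = -3.8°.

|H| = 0.9979 (-0.0 dB), φ = -3.8°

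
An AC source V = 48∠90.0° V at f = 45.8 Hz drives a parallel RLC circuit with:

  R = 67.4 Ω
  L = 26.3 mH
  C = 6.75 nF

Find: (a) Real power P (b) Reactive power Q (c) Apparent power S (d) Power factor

Step 1 — Angular frequency: ω = 2π·f = 2π·45.8 = 287.8 rad/s.
Step 2 — Component impedances:
  R: Z = R = 67.4 Ω
  L: Z = jωL = j·287.8·0.0263 = 0 + j7.568 Ω
  C: Z = 1/(jωC) = -j/(ω·C) = 0 - j5.148e+05 Ω
Step 3 — Parallel combination: 1/Z_total = 1/R + 1/L + 1/C; Z_total = 0.8393 + j7.474 Ω = 7.521∠83.6° Ω.
Step 4 — Source phasor: V = 48∠90.0° V = 0 + j48 V.
Step 5 — Current: I = V / Z = 6.342 + j0.7122 A = 6.382∠6.4° A.
Step 6 — Complex power: S = V·I* = 34.18 + j304.4 VA.
Step 7 — Real power: P = Re(S) = 34.18 W.
Step 8 — Reactive power: Q = Im(S) = 304.4 VAR.
Step 9 — Apparent power: |S| = 306.3 VA.
Step 10 — Power factor: PF = P/|S| = 0.1116 (lagging).

(a) P = 34.18 W  (b) Q = 304.4 VAR  (c) S = 306.3 VA  (d) PF = 0.1116 (lagging)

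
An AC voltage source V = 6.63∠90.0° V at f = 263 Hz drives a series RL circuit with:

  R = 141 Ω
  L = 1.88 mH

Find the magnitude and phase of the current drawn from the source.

Step 1 — Angular frequency: ω = 2π·f = 2π·263 = 1652 rad/s.
Step 2 — Component impedances:
  R: Z = R = 141 Ω
  L: Z = jωL = j·1652·0.00188 = 0 + j3.107 Ω
Step 3 — Series combination: Z_total = R + L = 141 + j3.107 Ω = 141∠1.3° Ω.
Step 4 — Source phasor: V = 6.63∠90.0° V = 0 + j6.63 V.
Step 5 — Ohm's law: I = V / Z_total = (0 + j6.63) / (141 + j3.107) = 0.001036 + j0.047 A.
Step 6 — Convert to polar: |I| = 0.04701 A, ∠I = 88.7°.

I = 0.04701∠88.7° A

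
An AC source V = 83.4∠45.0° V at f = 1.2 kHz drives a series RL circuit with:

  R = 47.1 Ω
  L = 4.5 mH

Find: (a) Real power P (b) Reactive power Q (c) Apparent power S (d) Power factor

Step 1 — Angular frequency: ω = 2π·f = 2π·1200 = 7540 rad/s.
Step 2 — Component impedances:
  R: Z = R = 47.1 Ω
  L: Z = jωL = j·7540·0.0045 = 0 + j33.93 Ω
Step 3 — Series combination: Z_total = R + L = 47.1 + j33.93 Ω = 58.05∠35.8° Ω.
Step 4 — Source phasor: V = 83.4∠45.0° V = 58.97 + j58.97 V.
Step 5 — Current: I = V / Z = 1.418 + j0.2305 A = 1.437∠9.2° A.
Step 6 — Complex power: S = V·I* = 97.22 + j70.04 VA.
Step 7 — Real power: P = Re(S) = 97.22 W.
Step 8 — Reactive power: Q = Im(S) = 70.04 VAR.
Step 9 — Apparent power: |S| = 119.8 VA.
Step 10 — Power factor: PF = P/|S| = 0.8114 (lagging).

(a) P = 97.22 W  (b) Q = 70.04 VAR  (c) S = 119.8 VA  (d) PF = 0.8114 (lagging)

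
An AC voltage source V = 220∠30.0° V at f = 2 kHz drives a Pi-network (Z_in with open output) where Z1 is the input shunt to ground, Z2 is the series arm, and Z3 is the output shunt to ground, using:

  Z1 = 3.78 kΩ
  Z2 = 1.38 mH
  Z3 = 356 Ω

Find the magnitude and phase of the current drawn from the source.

Step 1 — Angular frequency: ω = 2π·f = 2π·2000 = 1.257e+04 rad/s.
Step 2 — Component impedances:
  Z1: Z = R = 3780 Ω
  Z2: Z = jωL = j·1.257e+04·0.00138 = 0 + j17.34 Ω
  Z3: Z = R = 356 Ω
Step 3 — With open output, the series arm Z2 and the output shunt Z3 appear in series to ground: Z2 + Z3 = 356 + j17.34 Ω.
Step 4 — Parallel with input shunt Z1: Z_in = Z1 || (Z2 + Z3) = 325.4 + j14.48 Ω = 325.7∠2.5° Ω.
Step 5 — Source phasor: V = 220∠30.0° V = 190.5 + j110 V.
Step 6 — Ohm's law: I = V / Z_total = (190.5 + j110) / (325.4 + j14.48) = 0.5993 + j0.3113 A.
Step 7 — Convert to polar: |I| = 0.6754 A, ∠I = 27.5°.

I = 0.6754∠27.5° A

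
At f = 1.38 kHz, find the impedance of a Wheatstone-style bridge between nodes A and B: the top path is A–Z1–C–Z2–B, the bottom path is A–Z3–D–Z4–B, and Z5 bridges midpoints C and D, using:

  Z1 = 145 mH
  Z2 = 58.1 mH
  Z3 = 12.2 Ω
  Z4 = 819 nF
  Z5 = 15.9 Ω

Step 1 — Angular frequency: ω = 2π·f = 2π·1380 = 8671 rad/s.
Step 2 — Component impedances:
  Z1: Z = jωL = j·8671·0.145 = 0 + j1257 Ω
  Z2: Z = jωL = j·8671·0.0581 = 0 + j503.8 Ω
  Z3: Z = R = 12.2 Ω
  Z4: Z = 1/(jωC) = -j/(ω·C) = 0 - j140.8 Ω
  Z5: Z = R = 15.9 Ω
Step 3 — Bridge requires nodal analysis (the Z5 bridge couples midpoints C and D, so the two paths cannot be reduced to a simple series/parallel combination). Setting node B to ground and injecting 1 A at node A, the 3-node admittance system at A, C, D solves to V_A = Z_AB = 14.59 - j195.3 Ω = 195.9∠-85.7° Ω.

Z = 14.59 - j195.3 Ω = 195.9∠-85.7° Ω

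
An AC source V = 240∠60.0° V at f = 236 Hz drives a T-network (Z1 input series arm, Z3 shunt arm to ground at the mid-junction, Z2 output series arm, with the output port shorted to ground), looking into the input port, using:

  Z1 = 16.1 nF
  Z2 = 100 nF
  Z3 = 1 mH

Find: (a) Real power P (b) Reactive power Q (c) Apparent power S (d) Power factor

Step 1 — Angular frequency: ω = 2π·f = 2π·236 = 1483 rad/s.
Step 2 — Component impedances:
  Z1: Z = 1/(jωC) = -j/(ω·C) = 0 - j4.189e+04 Ω
  Z2: Z = 1/(jωC) = -j/(ω·C) = 0 - j6744 Ω
  Z3: Z = jωL = j·1483·0.001 = 0 + j1.483 Ω
Step 3 — With the output port shorted to ground, the output series arm Z2 runs from the junction to ground; the shunt arm Z3 also runs from the junction to ground. They appear in parallel: Z3 || Z2 = 0 + j1.483 Ω.
Step 4 — Series with input arm Z1: Z_in = Z1 + (Z3 || Z2) = 0 - j4.189e+04 Ω = 4.189e+04∠-90.0° Ω.
Step 5 — Source phasor: V = 240∠60.0° V = 120 + j207.8 V.
Step 6 — Current: I = V / Z = -0.004962 + j0.002865 A = 0.00573∠150.0° A.
Step 7 — Complex power: S = V·I* = 0 - j1.375 VA.
Step 8 — Real power: P = Re(S) = 0 W.
Step 9 — Reactive power: Q = Im(S) = -1.375 VAR.
Step 10 — Apparent power: |S| = 1.375 VA.
Step 11 — Power factor: PF = P/|S| = 0 (leading).

(a) P = 0 W  (b) Q = -1.375 VAR  (c) S = 1.375 VA  (d) PF = 0 (leading)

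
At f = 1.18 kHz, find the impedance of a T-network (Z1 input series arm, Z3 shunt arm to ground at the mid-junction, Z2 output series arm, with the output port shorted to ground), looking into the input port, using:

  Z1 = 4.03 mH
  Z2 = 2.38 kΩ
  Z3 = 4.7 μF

Step 1 — Angular frequency: ω = 2π·f = 2π·1180 = 7414 rad/s.
Step 2 — Component impedances:
  Z1: Z = jωL = j·7414·0.00403 = 0 + j29.88 Ω
  Z2: Z = R = 2380 Ω
  Z3: Z = 1/(jωC) = -j/(ω·C) = 0 - j28.7 Ω
Step 3 — With the output port shorted to ground, the output series arm Z2 runs from the junction to ground; the shunt arm Z3 also runs from the junction to ground. They appear in parallel: Z3 || Z2 = 0.346 - j28.69 Ω.
Step 4 — Series with input arm Z1: Z_in = Z1 + (Z3 || Z2) = 0.346 + j1.186 Ω = 1.235∠73.7° Ω.

Z = 0.346 + j1.186 Ω = 1.235∠73.7° Ω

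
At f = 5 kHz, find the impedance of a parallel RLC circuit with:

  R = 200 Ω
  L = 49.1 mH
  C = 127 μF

Step 1 — Angular frequency: ω = 2π·f = 2π·5000 = 3.142e+04 rad/s.
Step 2 — Component impedances:
  R: Z = R = 200 Ω
  L: Z = jωL = j·3.142e+04·0.0491 = 0 + j1543 Ω
  C: Z = 1/(jωC) = -j/(ω·C) = 0 - j0.2506 Ω
Step 3 — Parallel combination: 1/Z_total = 1/R + 1/L + 1/C; Z_total = 0.0003142 - j0.2507 Ω = 0.2507∠-89.9° Ω.

Z = 0.0003142 - j0.2507 Ω = 0.2507∠-89.9° Ω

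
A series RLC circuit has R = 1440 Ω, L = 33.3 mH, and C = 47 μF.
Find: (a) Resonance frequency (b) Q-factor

Step 1 — Resonance condition Im(Z)=0 gives ω₀ = 1/√(LC).
Step 2 — ω₀ = 1/√(0.0333·4.7e-05) = 799.3 rad/s.
Step 3 — f₀ = ω₀/(2π) = 127.2 Hz.
Step 4 — Series Q: Q = ω₀L/R = 799.3·0.0333/1440 = 0.01848.

(a) f₀ = 127.2 Hz  (b) Q = 0.01848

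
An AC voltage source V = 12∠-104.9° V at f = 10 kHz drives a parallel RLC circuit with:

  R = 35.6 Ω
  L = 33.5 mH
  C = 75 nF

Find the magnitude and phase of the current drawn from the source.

Step 1 — Angular frequency: ω = 2π·f = 2π·1e+04 = 6.283e+04 rad/s.
Step 2 — Component impedances:
  R: Z = R = 35.6 Ω
  L: Z = jωL = j·6.283e+04·0.0335 = 0 + j2105 Ω
  C: Z = 1/(jωC) = -j/(ω·C) = 0 - j212.2 Ω
Step 3 — Parallel combination: 1/Z_total = 1/R + 1/L + 1/C; Z_total = 34.81 - j5.251 Ω = 35.2∠-8.6° Ω.
Step 4 — Source phasor: V = 12∠-104.9° V = -3.086 - j11.6 V.
Step 5 — Ohm's law: I = V / Z_total = (-3.086 - j11.6) / (34.81 - j5.251) = -0.03754 - j0.3388 A.
Step 6 — Convert to polar: |I| = 0.3409 A, ∠I = -96.3°.

I = 0.3409∠-96.3° A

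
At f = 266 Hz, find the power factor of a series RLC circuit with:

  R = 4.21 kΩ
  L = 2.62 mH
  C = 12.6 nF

Step 1 — Angular frequency: ω = 2π·f = 2π·266 = 1671 rad/s.
Step 2 — Component impedances:
  R: Z = R = 4210 Ω
  L: Z = jωL = j·1671·0.00262 = 0 + j4.379 Ω
  C: Z = 1/(jωC) = -j/(ω·C) = 0 - j4.749e+04 Ω
Step 3 — Series combination: Z_total = R + L + C = 4210 - j4.748e+04 Ω = 4.767e+04∠-84.9° Ω.
Step 4 — Power factor: PF = cos(φ) = Re(Z)/|Z| = 4210/4.767e+04 = 0.08832.
Step 5 — Type: Im(Z) = -4.748e+04 ⇒ leading (phase φ = -84.9°).

PF = 0.08832 (leading, φ = -84.9°)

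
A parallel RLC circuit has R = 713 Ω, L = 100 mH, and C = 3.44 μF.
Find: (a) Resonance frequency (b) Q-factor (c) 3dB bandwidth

Step 1 — Resonance: ω₀ = 1/√(LC) = 1/√(0.1·3.44e-06) = 1705 rad/s.
Step 2 — f₀ = ω₀/(2π) = 271.4 Hz.
Step 3 — Parallel Q: Q = R/(ω₀L) = 713/(1705·0.1) = 4.182.
Step 4 — Bandwidth: Δω = ω₀/Q = 407.7 rad/s; BW = Δω/(2π) = 64.89 Hz.

(a) f₀ = 271.4 Hz  (b) Q = 4.182  (c) BW = 64.89 Hz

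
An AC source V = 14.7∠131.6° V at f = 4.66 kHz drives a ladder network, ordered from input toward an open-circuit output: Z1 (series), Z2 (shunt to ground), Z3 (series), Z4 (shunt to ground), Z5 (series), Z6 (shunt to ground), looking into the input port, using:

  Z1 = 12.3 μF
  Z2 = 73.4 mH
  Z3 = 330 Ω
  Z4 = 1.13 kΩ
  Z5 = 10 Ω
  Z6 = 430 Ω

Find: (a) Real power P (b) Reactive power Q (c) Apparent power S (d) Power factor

Step 1 — Angular frequency: ω = 2π·f = 2π·4660 = 2.928e+04 rad/s.
Step 2 — Component impedances:
  Z1: Z = 1/(jωC) = -j/(ω·C) = 0 - j2.777 Ω
  Z2: Z = jωL = j·2.928e+04·0.0734 = 0 + j2149 Ω
  Z3: Z = R = 330 Ω
  Z4: Z = R = 1130 Ω
  Z5: Z = R = 10 Ω
  Z6: Z = R = 430 Ω
Step 3 — Ladder network (open output): work backward from the far end, alternating series and parallel combinations. Z_in = 593 + j175.7 Ω = 618.5∠16.5° Ω.
Step 4 — Source phasor: V = 14.7∠131.6° V = -9.76 + j10.99 V.
Step 5 — Current: I = V / Z = -0.01008 + j0.02152 A = 0.02377∠115.1° A.
Step 6 — Complex power: S = V·I* = 0.335 + j0.09924 VA.
Step 7 — Real power: P = Re(S) = 0.335 W.
Step 8 — Reactive power: Q = Im(S) = 0.09924 VAR.
Step 9 — Apparent power: |S| = 0.3494 VA.
Step 10 — Power factor: PF = P/|S| = 0.9588 (lagging).

(a) P = 0.335 W  (b) Q = 0.09924 VAR  (c) S = 0.3494 VA  (d) PF = 0.9588 (lagging)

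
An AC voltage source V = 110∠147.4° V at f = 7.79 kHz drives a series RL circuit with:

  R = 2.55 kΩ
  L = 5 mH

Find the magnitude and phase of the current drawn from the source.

Step 1 — Angular frequency: ω = 2π·f = 2π·7790 = 4.895e+04 rad/s.
Step 2 — Component impedances:
  R: Z = R = 2550 Ω
  L: Z = jωL = j·4.895e+04·0.005 = 0 + j244.7 Ω
Step 3 — Series combination: Z_total = R + L = 2550 + j244.7 Ω = 2562∠5.5° Ω.
Step 4 — Source phasor: V = 110∠147.4° V = -92.67 + j59.26 V.
Step 5 — Ohm's law: I = V / Z_total = (-92.67 + j59.26) / (2550 + j244.7) = -0.0338 + j0.02648 A.
Step 6 — Convert to polar: |I| = 0.04294 A, ∠I = 141.9°.

I = 0.04294∠141.9° A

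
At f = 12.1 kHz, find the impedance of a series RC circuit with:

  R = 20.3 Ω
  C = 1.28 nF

Step 1 — Angular frequency: ω = 2π·f = 2π·1.21e+04 = 7.603e+04 rad/s.
Step 2 — Component impedances:
  R: Z = R = 20.3 Ω
  C: Z = 1/(jωC) = -j/(ω·C) = 0 - j1.028e+04 Ω
Step 3 — Series combination: Z_total = R + C = 20.3 - j1.028e+04 Ω = 1.028e+04∠-89.9° Ω.

Z = 20.3 - j1.028e+04 Ω = 1.028e+04∠-89.9° Ω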